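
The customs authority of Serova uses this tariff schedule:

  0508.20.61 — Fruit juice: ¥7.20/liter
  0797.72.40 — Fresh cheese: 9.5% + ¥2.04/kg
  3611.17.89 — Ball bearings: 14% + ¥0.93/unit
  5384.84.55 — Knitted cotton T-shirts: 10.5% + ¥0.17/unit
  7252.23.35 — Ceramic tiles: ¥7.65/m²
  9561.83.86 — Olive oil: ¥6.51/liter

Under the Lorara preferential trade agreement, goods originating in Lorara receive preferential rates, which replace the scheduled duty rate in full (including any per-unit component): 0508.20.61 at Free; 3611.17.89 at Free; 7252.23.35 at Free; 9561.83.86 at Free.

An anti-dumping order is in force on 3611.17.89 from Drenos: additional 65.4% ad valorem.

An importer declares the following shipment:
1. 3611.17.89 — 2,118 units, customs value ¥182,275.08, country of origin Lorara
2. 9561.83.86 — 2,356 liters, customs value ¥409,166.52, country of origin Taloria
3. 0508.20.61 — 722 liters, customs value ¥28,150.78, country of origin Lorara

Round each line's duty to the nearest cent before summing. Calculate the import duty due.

Line 1 (3611.17.89, Lorara, 2,118 units, ¥182,275.08):
Base rate for 3611.17.89 is 14% + ¥0.93/unit.
Origin Lorara qualifies under the Serova–Lorara agreement and 3611.17.89 is covered: preferential rate Free applies instead.
The additional-duty order on 3611.17.89 targets Drenos, not Lorara; it does not apply.
Duty = ¥182,275.08 × 0% = ¥0.00.
Line 2 (9561.83.86, Taloria, 2,356 liters, ¥409,166.52):
Base rate for 9561.83.86 is ¥6.51/liter.
9561.83.86 has an FTA preferential rate, but origin Taloria is not Lorara; base rate stands.
Duty = 2,356 × ¥6.51 = ¥15,337.56.
Line 3 (0508.20.61, Lorara, 722 liters, ¥28,150.78):
Base rate for 0508.20.61 is ¥7.20/liter.
Origin Lorara qualifies under the Serova–Lorara agreement and 0508.20.61 is covered: preferential rate Free applies instead.
Duty = ¥28,150.78 × 0% = ¥0.00.
Total = ¥0.00 + ¥15,337.56 + ¥0.00 = ¥15,337.56.

¥15,337.56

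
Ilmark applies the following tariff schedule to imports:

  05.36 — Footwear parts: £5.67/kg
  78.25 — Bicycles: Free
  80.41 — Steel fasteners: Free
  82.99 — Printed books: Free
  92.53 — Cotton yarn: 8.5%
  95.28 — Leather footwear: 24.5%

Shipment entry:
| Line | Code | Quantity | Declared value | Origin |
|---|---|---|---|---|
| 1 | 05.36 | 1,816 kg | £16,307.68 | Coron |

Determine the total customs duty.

£10,296.72

Line 1 (05.36, Coron, 1,816 kg, £16,307.68):
Base rate for 05.36 is £5.67/kg.
Duty = 1,816 × £5.67 = £10,296.72.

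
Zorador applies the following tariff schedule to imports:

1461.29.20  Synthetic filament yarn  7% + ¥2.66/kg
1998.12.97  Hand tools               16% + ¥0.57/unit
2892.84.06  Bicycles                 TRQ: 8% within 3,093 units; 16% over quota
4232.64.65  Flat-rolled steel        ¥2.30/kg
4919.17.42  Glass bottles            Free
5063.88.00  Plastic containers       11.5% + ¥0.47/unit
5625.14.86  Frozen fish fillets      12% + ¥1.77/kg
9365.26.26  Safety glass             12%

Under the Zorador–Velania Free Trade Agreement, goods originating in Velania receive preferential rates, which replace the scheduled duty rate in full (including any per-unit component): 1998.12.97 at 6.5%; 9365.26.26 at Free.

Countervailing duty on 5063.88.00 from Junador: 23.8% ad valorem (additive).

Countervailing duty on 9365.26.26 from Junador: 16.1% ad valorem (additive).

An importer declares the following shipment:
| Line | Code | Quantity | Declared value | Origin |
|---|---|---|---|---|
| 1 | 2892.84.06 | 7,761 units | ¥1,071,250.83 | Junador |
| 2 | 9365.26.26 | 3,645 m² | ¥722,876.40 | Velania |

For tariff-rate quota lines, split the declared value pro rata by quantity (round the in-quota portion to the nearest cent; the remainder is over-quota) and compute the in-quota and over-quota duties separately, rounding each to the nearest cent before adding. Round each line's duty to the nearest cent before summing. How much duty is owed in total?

Line 1 (2892.84.06, Junador, 7,761 units, ¥1,071,250.83):
Code 2892.84.06 is under a tariff-rate quota (threshold 3,093 units). In-quota: 3,093 units at 8%; over-quota: 4,668 units at 16%.
Pro-rata value split: in-quota = ¥1,071,250.83 × 3,093/7,761 = ¥426,926.79; over-quota = ¥1,071,250.83 − ¥426,926.79 = ¥644,324.04.
In-quota duty = ¥426,926.79 × 8% = ¥34,154.14. Over-quota duty = ¥644,324.04 × 16% = ¥103,091.85.
Line duty = ¥34,154.14 + ¥103,091.85 = ¥137,245.99.
Line 2 (9365.26.26, Velania, 3,645 m², ¥722,876.40):
Base rate for 9365.26.26 is 12%.
Origin Velania qualifies under the Zorador–Velania agreement and 9365.26.26 is covered: preferential rate Free applies instead.
The additional-duty order on 9365.26.26 targets Junador, not Velania; it does not apply.
Duty = ¥722,876.40 × 0% = ¥0.00.
Total = ¥137,245.99 + ¥0.00 = ¥137,245.99.

¥137,245.99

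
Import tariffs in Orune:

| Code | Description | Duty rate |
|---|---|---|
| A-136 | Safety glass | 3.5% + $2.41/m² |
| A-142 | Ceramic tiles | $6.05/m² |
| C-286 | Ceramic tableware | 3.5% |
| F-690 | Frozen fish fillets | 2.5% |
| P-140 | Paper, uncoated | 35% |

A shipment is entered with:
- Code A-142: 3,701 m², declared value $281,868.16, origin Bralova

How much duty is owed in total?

$22,391.05

Line 1 (A-142, Bralova, 3,701 m², $281,868.16):
Base rate for A-142 is $6.05/m².
Duty = 3,701 × $6.05 = $22,391.05.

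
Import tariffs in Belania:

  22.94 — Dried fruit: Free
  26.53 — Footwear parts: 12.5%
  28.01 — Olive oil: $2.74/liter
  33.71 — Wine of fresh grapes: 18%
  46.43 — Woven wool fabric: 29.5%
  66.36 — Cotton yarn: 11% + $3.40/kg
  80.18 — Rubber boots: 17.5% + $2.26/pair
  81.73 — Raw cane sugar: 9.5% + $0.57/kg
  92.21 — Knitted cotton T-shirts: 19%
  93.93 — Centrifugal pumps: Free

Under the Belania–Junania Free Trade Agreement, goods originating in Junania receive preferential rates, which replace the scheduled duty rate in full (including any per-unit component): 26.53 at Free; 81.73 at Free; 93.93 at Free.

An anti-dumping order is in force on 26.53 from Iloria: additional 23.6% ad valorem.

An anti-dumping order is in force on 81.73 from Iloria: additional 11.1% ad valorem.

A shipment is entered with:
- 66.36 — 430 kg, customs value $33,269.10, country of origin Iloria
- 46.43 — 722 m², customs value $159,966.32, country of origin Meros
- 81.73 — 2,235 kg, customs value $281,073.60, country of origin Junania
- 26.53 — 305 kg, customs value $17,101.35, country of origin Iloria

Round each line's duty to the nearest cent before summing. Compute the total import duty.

$58,485.25

Line 1 (66.36, Iloria, 430 kg, $33,269.10):
Base rate for 66.36 is 11% + $3.40/kg.
Duty = $33,269.10 × 11% + 430 × $3.40 = $5,121.60.
Line 2 (46.43, Meros, 722 m², $159,966.32):
Base rate for 46.43 is 29.5%.
Duty = $159,966.32 × 29.5% = $47,190.06.
Line 3 (81.73, Junania, 2,235 kg, $281,073.60):
Base rate for 81.73 is 9.5% + $0.57/kg.
Origin Junania qualifies under the Belania–Junania agreement and 81.73 is covered: preferential rate Free applies instead.
The additional-duty order on 81.73 targets Iloria, not Junania; it does not apply.
Duty = $281,073.60 × 0% = $0.00.
Line 4 (26.53, Iloria, 305 kg, $17,101.35):
Base rate for 26.53 is 12.5%.
26.53 has an FTA preferential rate, but origin Iloria is not Junania; base rate stands.
Additional duty on 26.53 from Iloria: +23.6%. Applied ad valorem rate: 12.5% + 23.6% = 36.1%.
Duty = $17,101.35 × 36.1% = $6,173.59.
Total = $5,121.60 + $47,190.06 + $0.00 + $6,173.59 = $58,485.25.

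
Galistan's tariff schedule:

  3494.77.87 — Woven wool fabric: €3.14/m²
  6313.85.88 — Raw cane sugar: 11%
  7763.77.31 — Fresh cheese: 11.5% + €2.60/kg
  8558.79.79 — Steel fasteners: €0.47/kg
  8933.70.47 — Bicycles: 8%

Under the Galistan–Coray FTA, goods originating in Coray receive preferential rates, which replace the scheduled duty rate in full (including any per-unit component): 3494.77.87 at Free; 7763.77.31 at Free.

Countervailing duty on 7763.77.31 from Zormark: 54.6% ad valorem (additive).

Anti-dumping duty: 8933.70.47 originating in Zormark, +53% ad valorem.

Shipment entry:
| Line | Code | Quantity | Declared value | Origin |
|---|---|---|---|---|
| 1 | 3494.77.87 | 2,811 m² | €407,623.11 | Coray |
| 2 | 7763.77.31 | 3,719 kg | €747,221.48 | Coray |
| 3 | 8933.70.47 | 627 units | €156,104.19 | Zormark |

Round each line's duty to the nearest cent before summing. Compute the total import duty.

Line 1 (3494.77.87, Coray, 2,811 m², €407,623.11):
Base rate for 3494.77.87 is €3.14/m².
Origin Coray qualifies under the Galistan–Coray agreement and 3494.77.87 is covered: preferential rate Free applies instead.
Duty = €407,623.11 × 0% = €0.00.
Line 2 (7763.77.31, Coray, 3,719 kg, €747,221.48):
Base rate for 7763.77.31 is 11.5% + €2.60/kg.
Origin Coray qualifies under the Galistan–Coray agreement and 7763.77.31 is covered: preferential rate Free applies instead.
The additional-duty order on 7763.77.31 targets Zormark, not Coray; it does not apply.
Duty = €747,221.48 × 0% = €0.00.
Line 3 (8933.70.47, Zormark, 627 units, €156,104.19):
Base rate for 8933.70.47 is 8%.
Additional duty on 8933.70.47 from Zormark: +53%. Applied ad valorem rate: 8% + 53% = 61%.
Duty = €156,104.19 × 61% = €95,223.56.
Total = €0.00 + €0.00 + €95,223.56 = €95,223.56.

€95,223.56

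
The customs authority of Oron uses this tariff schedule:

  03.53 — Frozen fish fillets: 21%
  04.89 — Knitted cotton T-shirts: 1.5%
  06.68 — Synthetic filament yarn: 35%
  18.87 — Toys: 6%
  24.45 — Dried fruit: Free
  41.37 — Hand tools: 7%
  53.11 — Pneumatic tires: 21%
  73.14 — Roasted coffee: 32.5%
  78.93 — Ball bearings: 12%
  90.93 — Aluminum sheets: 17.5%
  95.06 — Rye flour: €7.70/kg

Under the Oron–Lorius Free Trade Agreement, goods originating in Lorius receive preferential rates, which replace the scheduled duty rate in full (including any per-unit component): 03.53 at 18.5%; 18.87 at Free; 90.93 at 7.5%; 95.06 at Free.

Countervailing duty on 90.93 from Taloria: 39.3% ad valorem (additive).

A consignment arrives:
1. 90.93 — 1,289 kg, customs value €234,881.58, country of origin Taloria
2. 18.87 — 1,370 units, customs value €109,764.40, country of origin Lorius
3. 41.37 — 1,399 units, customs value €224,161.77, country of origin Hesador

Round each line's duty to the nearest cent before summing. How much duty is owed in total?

€149,104.06

Line 1 (90.93, Taloria, 1,289 kg, €234,881.58):
Base rate for 90.93 is 17.5%.
90.93 has an FTA preferential rate, but origin Taloria is not Lorius; base rate stands.
Additional duty on 90.93 from Taloria: +39.3%. Applied ad valorem rate: 17.5% + 39.3% = 56.8%.
Duty = €234,881.58 × 56.8% = €133,412.74.
Line 2 (18.87, Lorius, 1,370 units, €109,764.40):
Base rate for 18.87 is 6%.
Origin Lorius qualifies under the Oron–Lorius agreement and 18.87 is covered: preferential rate Free applies instead.
Duty = €109,764.40 × 0% = €0.00.
Line 3 (41.37, Hesador, 1,399 units, €224,161.77):
Base rate for 41.37 is 7%.
Duty = €224,161.77 × 7% = €15,691.32.
Total = €133,412.74 + €0.00 + €15,691.32 = €149,104.06.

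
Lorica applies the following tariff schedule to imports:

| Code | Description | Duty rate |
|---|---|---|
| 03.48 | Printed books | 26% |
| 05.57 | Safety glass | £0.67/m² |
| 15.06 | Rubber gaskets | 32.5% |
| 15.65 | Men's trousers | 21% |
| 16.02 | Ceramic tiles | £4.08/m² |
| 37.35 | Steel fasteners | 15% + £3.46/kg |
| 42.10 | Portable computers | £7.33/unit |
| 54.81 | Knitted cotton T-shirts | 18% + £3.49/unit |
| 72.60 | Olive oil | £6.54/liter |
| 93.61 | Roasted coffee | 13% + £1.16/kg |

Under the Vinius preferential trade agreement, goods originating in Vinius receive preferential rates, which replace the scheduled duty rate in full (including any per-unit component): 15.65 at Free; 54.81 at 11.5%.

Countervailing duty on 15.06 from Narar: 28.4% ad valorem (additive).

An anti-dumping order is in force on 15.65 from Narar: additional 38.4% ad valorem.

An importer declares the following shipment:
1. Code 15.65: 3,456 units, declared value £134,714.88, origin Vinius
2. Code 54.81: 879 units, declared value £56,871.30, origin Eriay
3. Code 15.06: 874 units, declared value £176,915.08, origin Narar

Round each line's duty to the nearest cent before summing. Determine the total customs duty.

Line 1 (15.65, Vinius, 3,456 units, £134,714.88):
Base rate for 15.65 is 21%.
Origin Vinius qualifies under the Lorica–Vinius agreement and 15.65 is covered: preferential rate Free applies instead.
The additional-duty order on 15.65 targets Narar, not Vinius; it does not apply.
Duty = £134,714.88 × 0% = £0.00.
Line 2 (54.81, Eriay, 879 units, £56,871.30):
Base rate for 54.81 is 18% + £3.49/unit.
54.81 has an FTA preferential rate, but origin Eriay is not Vinius; base rate stands.
Duty = £56,871.30 × 18% + 879 × £3.49 = £13,304.54.
Line 3 (15.06, Narar, 874 units, £176,915.08):
Base rate for 15.06 is 32.5%.
Additional duty on 15.06 from Narar: +28.4%. Applied ad valorem rate: 32.5% + 28.4% = 60.9%.
Duty = £176,915.08 × 60.9% = £107,741.28.
Total = £0.00 + £13,304.54 + £107,741.28 = £121,045.82.

£121,045.82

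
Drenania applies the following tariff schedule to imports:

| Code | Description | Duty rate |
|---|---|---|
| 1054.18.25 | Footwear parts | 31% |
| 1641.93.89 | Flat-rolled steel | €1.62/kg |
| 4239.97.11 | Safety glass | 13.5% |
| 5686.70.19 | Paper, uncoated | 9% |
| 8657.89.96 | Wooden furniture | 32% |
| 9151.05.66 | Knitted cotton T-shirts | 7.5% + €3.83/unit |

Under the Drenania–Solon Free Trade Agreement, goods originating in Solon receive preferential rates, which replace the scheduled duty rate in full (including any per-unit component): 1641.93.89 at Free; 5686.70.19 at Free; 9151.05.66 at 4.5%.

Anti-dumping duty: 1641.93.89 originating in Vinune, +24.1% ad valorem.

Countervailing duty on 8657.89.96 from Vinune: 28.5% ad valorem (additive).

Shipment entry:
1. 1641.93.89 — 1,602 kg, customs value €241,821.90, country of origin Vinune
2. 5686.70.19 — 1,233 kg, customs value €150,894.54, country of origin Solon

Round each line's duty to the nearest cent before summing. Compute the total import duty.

€60,874.32

Line 1 (1641.93.89, Vinune, 1,602 kg, €241,821.90):
Base rate for 1641.93.89 is €1.62/kg.
1641.93.89 has an FTA preferential rate, but origin Vinune is not Solon; base rate stands.
Additional duty on 1641.93.89 from Vinune: +24.1% ad valorem. Applied ad valorem rate = 24.1%.
Duty = €241,821.90 × 24.1% + 1,602 × €1.62 = €60,874.32.
Line 2 (5686.70.19, Solon, 1,233 kg, €150,894.54):
Base rate for 5686.70.19 is 9%.
Origin Solon qualifies under the Drenania–Solon agreement and 5686.70.19 is covered: preferential rate Free applies instead.
Duty = €150,894.54 × 0% = €0.00.
Total = €60,874.32 + €0.00 = €60,874.32.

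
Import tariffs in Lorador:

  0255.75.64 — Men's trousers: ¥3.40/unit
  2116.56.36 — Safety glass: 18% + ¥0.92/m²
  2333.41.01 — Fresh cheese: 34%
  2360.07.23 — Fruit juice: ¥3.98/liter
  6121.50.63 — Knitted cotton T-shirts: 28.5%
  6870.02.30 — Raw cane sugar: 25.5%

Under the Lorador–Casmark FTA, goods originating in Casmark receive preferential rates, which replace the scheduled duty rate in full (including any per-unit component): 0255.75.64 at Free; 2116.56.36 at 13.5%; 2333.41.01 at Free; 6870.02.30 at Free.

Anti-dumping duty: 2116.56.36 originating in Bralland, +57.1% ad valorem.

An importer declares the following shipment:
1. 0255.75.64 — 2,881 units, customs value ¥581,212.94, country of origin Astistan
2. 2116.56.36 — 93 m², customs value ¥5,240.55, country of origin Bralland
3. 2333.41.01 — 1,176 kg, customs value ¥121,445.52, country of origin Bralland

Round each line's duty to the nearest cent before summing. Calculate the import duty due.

Line 1 (0255.75.64, Astistan, 2,881 units, ¥581,212.94):
Base rate for 0255.75.64 is ¥3.40/unit.
0255.75.64 has an FTA preferential rate, but origin Astistan is not Casmark; base rate stands.
Duty = 2,881 × ¥3.40 = ¥9,795.40.
Line 2 (2116.56.36, Bralland, 93 m², ¥5,240.55):
Base rate for 2116.56.36 is 18% + ¥0.92/m².
2116.56.36 has an FTA preferential rate, but origin Bralland is not Casmark; base rate stands.
Additional duty on 2116.56.36 from Bralland: +57.1%. Applied ad valorem rate: 18% + 57.1% = 75.1%.
Duty = ¥5,240.55 × 75.1% + 93 × ¥0.92 = ¥4,021.21.
Line 3 (2333.41.01, Bralland, 1,176 kg, ¥121,445.52):
Base rate for 2333.41.01 is 34%.
2333.41.01 has an FTA preferential rate, but origin Bralland is not Casmark; base rate stands.
Duty = ¥121,445.52 × 34% = ¥41,291.48.
Total = ¥9,795.40 + ¥4,021.21 + ¥41,291.48 = ¥55,108.09.

¥55,108.09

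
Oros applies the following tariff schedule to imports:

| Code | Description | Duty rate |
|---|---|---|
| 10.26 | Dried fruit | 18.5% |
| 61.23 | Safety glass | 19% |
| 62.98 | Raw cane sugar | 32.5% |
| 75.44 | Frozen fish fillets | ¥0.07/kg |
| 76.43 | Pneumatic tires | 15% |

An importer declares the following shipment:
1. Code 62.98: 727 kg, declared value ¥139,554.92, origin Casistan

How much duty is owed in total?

¥45,355.35

Line 1 (62.98, Casistan, 727 kg, ¥139,554.92):
Base rate for 62.98 is 32.5%.
Duty = ¥139,554.92 × 32.5% = ¥45,355.35.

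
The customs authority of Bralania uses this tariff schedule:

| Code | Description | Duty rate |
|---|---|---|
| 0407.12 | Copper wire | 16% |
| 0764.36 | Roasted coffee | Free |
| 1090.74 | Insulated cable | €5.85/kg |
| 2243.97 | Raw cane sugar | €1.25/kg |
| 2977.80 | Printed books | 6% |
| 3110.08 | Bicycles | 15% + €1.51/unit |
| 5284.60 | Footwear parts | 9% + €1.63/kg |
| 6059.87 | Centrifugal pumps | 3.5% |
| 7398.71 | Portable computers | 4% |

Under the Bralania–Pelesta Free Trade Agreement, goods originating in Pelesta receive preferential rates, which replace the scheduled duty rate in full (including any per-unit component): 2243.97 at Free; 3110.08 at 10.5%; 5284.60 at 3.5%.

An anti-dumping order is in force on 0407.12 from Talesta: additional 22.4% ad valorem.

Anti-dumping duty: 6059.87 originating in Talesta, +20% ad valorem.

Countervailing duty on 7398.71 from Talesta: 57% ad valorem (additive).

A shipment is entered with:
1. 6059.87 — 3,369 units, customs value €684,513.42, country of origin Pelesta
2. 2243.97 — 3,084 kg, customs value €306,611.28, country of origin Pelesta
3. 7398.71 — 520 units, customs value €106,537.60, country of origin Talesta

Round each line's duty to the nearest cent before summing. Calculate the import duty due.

€88,945.91

Line 1 (6059.87, Pelesta, 3,369 units, €684,513.42):
Base rate for 6059.87 is 3.5%.
Origin Pelesta is the FTA partner but 6059.87 is not on the preference list; base rate stands.
The additional-duty order on 6059.87 targets Talesta, not Pelesta; it does not apply.
Duty = €684,513.42 × 3.5% = €23,957.97.
Line 2 (2243.97, Pelesta, 3,084 kg, €306,611.28):
Base rate for 2243.97 is €1.25/kg.
Origin Pelesta qualifies under the Bralania–Pelesta agreement and 2243.97 is covered: preferential rate Free applies instead.
Duty = €306,611.28 × 0% = €0.00.
Line 3 (7398.71, Talesta, 520 units, €106,537.60):
Base rate for 7398.71 is 4%.
Additional duty on 7398.71 from Talesta: +57%. Applied ad valorem rate: 4% + 57% = 61%.
Duty = €106,537.60 × 61% = €64,987.94.
Total = €23,957.97 + €0.00 + €64,987.94 = €88,945.91.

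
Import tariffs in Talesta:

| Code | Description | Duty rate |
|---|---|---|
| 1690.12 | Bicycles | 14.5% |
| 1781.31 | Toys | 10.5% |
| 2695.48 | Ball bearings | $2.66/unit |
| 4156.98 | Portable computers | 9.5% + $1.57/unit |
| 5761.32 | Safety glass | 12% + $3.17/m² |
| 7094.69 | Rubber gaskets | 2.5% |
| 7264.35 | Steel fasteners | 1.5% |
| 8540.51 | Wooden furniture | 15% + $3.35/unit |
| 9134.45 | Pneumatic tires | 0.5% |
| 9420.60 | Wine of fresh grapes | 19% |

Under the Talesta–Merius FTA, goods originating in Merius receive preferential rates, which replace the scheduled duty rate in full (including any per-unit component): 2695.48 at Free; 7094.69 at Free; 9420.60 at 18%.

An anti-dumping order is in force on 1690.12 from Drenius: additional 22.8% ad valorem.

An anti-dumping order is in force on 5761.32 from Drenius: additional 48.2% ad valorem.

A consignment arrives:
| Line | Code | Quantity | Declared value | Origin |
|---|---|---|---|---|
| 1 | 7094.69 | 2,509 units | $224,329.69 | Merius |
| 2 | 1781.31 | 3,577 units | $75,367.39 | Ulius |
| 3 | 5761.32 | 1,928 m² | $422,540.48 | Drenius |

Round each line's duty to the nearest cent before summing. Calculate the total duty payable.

$268,394.71

Line 1 (7094.69, Merius, 2,509 units, $224,329.69):
Base rate for 7094.69 is 2.5%.
Origin Merius qualifies under the Talesta–Merius agreement and 7094.69 is covered: preferential rate Free applies instead.
Duty = $224,329.69 × 0% = $0.00.
Line 2 (1781.31, Ulius, 3,577 units, $75,367.39):
Base rate for 1781.31 is 10.5%.
Duty = $75,367.39 × 10.5% = $7,913.58.
Line 3 (5761.32, Drenius, 1,928 m², $422,540.48):
Base rate for 5761.32 is 12% + $3.17/m².
Additional duty on 5761.32 from Drenius: +48.2%. Applied ad valorem rate: 12% + 48.2% = 60.2%.
Duty = $422,540.48 × 60.2% + 1,928 × $3.17 = $260,481.13.
Total = $0.00 + $7,913.58 + $260,481.13 = $268,394.71.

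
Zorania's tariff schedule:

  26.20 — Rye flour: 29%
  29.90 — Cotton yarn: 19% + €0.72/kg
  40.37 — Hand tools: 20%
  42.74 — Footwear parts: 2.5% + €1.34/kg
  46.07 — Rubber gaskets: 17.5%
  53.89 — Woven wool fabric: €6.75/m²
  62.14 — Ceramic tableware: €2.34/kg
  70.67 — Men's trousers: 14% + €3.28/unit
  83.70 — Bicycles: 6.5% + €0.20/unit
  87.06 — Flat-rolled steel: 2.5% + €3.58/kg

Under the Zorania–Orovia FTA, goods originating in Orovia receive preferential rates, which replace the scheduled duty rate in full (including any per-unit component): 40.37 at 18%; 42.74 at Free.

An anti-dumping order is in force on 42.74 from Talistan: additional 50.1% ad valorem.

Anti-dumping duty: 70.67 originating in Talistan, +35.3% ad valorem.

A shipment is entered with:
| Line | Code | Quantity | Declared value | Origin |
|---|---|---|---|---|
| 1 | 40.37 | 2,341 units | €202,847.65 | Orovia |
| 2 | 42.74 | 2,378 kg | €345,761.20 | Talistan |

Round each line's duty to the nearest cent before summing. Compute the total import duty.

€221,569.49

Line 1 (40.37, Orovia, 2,341 units, €202,847.65):
Base rate for 40.37 is 20%.
Origin Orovia qualifies under the Zorania–Orovia agreement and 40.37 is covered: preferential rate 18% applies instead.
Duty = €202,847.65 × 18% = €36,512.58.
Line 2 (42.74, Talistan, 2,378 kg, €345,761.20):
Base rate for 42.74 is 2.5% + €1.34/kg.
42.74 has an FTA preferential rate, but origin Talistan is not Orovia; base rate stands.
Additional duty on 42.74 from Talistan: +50.1%. Applied ad valorem rate: 2.5% + 50.1% = 52.6%.
Duty = €345,761.20 × 52.6% + 2,378 × €1.34 = €185,056.91.
Total = €36,512.58 + €185,056.91 = €221,569.49.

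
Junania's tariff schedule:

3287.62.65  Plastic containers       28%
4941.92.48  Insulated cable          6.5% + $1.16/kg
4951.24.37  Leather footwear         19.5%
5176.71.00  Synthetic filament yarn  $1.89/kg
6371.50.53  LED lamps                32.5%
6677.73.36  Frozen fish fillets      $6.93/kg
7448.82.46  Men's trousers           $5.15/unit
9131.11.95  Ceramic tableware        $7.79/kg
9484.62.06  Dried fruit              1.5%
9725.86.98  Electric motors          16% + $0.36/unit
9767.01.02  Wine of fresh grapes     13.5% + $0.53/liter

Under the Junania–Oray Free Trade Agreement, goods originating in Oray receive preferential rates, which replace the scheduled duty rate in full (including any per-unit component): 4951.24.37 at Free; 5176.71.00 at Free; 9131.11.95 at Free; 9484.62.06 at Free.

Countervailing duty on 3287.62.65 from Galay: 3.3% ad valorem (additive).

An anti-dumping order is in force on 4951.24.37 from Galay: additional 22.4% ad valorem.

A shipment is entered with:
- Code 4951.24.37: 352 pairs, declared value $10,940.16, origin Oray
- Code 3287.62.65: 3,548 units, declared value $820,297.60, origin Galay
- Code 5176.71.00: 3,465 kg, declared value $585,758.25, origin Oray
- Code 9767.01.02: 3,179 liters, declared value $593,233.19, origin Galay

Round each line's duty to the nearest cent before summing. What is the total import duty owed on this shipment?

Line 1 (4951.24.37, Oray, 352 pairs, $10,940.16):
Base rate for 4951.24.37 is 19.5%.
Origin Oray qualifies under the Junania–Oray agreement and 4951.24.37 is covered: preferential rate Free applies instead.
The additional-duty order on 4951.24.37 targets Galay, not Oray; it does not apply.
Duty = $10,940.16 × 0% = $0.00.
Line 2 (3287.62.65, Galay, 3,548 units, $820,297.60):
Base rate for 3287.62.65 is 28%.
Additional duty on 3287.62.65 from Galay: +3.3%. Applied ad valorem rate: 28% + 3.3% = 31.3%.
Duty = $820,297.60 × 31.3% = $256,753.15.
Line 3 (5176.71.00, Oray, 3,465 kg, $585,758.25):
Base rate for 5176.71.00 is $1.89/kg.
Origin Oray qualifies under the Junania–Oray agreement and 5176.71.00 is covered: preferential rate Free applies instead.
Duty = $585,758.25 × 0% = $0.00.
Line 4 (9767.01.02, Galay, 3,179 liters, $593,233.19):
Base rate for 9767.01.02 is 13.5% + $0.53/liter.
Duty = $593,233.19 × 13.5% + 3,179 × $0.53 = $81,771.35.
Total = $0.00 + $256,753.15 + $0.00 + $81,771.35 = $338,524.50.

$338,524.50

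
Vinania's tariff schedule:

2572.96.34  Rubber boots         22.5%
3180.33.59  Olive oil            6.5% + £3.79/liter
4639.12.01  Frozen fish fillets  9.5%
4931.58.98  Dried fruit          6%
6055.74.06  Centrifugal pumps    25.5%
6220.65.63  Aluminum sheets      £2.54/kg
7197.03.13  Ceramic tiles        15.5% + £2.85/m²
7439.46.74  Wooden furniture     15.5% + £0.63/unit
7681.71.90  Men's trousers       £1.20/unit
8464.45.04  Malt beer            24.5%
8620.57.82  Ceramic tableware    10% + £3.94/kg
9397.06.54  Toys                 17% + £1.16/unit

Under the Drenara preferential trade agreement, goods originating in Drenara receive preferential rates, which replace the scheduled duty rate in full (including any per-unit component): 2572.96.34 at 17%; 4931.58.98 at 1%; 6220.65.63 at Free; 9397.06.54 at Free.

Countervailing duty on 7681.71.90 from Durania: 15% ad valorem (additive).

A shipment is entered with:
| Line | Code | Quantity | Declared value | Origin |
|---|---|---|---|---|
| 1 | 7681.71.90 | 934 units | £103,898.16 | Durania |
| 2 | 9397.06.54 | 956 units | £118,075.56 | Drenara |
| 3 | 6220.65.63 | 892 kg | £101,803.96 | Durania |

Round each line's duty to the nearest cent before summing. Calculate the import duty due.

£18,971.20

Line 1 (7681.71.90, Durania, 934 units, £103,898.16):
Base rate for 7681.71.90 is £1.20/unit.
Additional duty on 7681.71.90 from Durania: +15% ad valorem. Applied ad valorem rate = 15%.
Duty = £103,898.16 × 15% + 934 × £1.20 = £16,705.52.
Line 2 (9397.06.54, Drenara, 956 units, £118,075.56):
Base rate for 9397.06.54 is 17% + £1.16/unit.
Origin Drenara qualifies under the Vinania–Drenara agreement and 9397.06.54 is covered: preferential rate Free applies instead.
Duty = £118,075.56 × 0% = £0.00.
Line 3 (6220.65.63, Durania, 892 kg, £101,803.96):
Base rate for 6220.65.63 is £2.54/kg.
6220.65.63 has an FTA preferential rate, but origin Durania is not Drenara; base rate stands.
Duty = 892 × £2.54 = £2,265.68.
Total = £16,705.52 + £0.00 + £2,265.68 = £18,971.20.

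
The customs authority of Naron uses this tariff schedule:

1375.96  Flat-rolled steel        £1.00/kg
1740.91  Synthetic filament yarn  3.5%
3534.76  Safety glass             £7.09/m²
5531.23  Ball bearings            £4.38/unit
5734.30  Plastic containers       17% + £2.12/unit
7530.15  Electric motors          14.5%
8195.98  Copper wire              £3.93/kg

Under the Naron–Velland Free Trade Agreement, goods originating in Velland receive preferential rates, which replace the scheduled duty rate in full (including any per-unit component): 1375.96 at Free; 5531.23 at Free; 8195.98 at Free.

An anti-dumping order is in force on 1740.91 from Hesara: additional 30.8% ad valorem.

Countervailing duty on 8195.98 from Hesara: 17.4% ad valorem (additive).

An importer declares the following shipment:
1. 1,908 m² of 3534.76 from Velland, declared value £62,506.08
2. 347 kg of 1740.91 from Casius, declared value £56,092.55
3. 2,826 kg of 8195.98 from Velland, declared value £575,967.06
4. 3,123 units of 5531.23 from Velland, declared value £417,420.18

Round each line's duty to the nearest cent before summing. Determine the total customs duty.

Line 1 (3534.76, Velland, 1,908 m², £62,506.08):
Base rate for 3534.76 is £7.09/m².
Origin Velland is the FTA partner but 3534.76 is not on the preference list; base rate stands.
Duty = 1,908 × £7.09 = £13,527.72.
Line 2 (1740.91, Casius, 347 kg, £56,092.55):
Base rate for 1740.91 is 3.5%.
The additional-duty order on 1740.91 targets Hesara, not Casius; it does not apply.
Duty = £56,092.55 × 3.5% = £1,963.24.
Line 3 (8195.98, Velland, 2,826 kg, £575,967.06):
Base rate for 8195.98 is £3.93/kg.
Origin Velland qualifies under the Naron–Velland agreement and 8195.98 is covered: preferential rate Free applies instead.
The additional-duty order on 8195.98 targets Hesara, not Velland; it does not apply.
Duty = £575,967.06 × 0% = £0.00.
Line 4 (5531.23, Velland, 3,123 units, £417,420.18):
Base rate for 5531.23 is £4.38/unit.
Origin Velland qualifies under the Naron–Velland agreement and 5531.23 is covered: preferential rate Free applies instead.
Duty = £417,420.18 × 0% = £0.00.
Total = £13,527.72 + £1,963.24 + £0.00 + £0.00 = £15,490.96.

£15,490.96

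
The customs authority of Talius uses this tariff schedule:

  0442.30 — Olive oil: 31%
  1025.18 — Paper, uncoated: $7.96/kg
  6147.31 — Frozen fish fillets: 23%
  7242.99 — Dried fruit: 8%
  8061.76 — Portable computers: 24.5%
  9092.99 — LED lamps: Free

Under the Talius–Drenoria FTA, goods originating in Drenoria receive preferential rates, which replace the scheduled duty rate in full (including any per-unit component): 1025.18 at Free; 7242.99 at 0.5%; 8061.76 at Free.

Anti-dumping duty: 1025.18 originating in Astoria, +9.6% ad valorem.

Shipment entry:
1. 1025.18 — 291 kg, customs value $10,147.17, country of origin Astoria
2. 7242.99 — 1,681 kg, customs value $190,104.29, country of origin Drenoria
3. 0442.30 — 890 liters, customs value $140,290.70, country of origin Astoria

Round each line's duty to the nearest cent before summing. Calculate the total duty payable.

Line 1 (1025.18, Astoria, 291 kg, $10,147.17):
Base rate for 1025.18 is $7.96/kg.
1025.18 has an FTA preferential rate, but origin Astoria is not Drenoria; base rate stands.
Additional duty on 1025.18 from Astoria: +9.6% ad valorem. Applied ad valorem rate = 9.6%.
Duty = $10,147.17 × 9.6% + 291 × $7.96 = $3,290.49.
Line 2 (7242.99, Drenoria, 1,681 kg, $190,104.29):
Base rate for 7242.99 is 8%.
Origin Drenoria qualifies under the Talius–Drenoria agreement and 7242.99 is covered: preferential rate 0.5% applies instead.
Duty = $190,104.29 × 0.5% = $950.52.
Line 3 (0442.30, Astoria, 890 liters, $140,290.70):
Base rate for 0442.30 is 31%.
Duty = $140,290.70 × 31% = $43,490.12.
Total = $3,290.49 + $950.52 + $43,490.12 = $47,731.13.

$47,731.13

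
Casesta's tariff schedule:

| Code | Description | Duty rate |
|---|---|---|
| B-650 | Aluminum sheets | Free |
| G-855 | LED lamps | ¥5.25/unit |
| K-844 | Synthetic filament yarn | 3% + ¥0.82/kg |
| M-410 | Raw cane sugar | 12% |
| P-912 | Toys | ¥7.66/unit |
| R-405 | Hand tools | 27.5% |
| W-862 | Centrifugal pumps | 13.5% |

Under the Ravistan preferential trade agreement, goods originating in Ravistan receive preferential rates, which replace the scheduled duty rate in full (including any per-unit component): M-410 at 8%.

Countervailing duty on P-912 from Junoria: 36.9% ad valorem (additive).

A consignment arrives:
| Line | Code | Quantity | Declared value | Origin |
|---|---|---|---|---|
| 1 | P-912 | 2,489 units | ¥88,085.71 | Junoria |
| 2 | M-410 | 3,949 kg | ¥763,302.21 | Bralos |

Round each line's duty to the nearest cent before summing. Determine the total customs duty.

¥143,165.64

Line 1 (P-912, Junoria, 2,489 units, ¥88,085.71):
Base rate for P-912 is ¥7.66/unit.
Additional duty on P-912 from Junoria: +36.9% ad valorem. Applied ad valorem rate = 36.9%.
Duty = ¥88,085.71 × 36.9% + 2,489 × ¥7.66 = ¥51,569.37.
Line 2 (M-410, Bralos, 3,949 kg, ¥763,302.21):
Base rate for M-410 is 12%.
M-410 has an FTA preferential rate, but origin Bralos is not Ravistan; base rate stands.
Duty = ¥763,302.21 × 12% = ¥91,596.27.
Total = ¥51,569.37 + ¥91,596.27 = ¥143,165.64.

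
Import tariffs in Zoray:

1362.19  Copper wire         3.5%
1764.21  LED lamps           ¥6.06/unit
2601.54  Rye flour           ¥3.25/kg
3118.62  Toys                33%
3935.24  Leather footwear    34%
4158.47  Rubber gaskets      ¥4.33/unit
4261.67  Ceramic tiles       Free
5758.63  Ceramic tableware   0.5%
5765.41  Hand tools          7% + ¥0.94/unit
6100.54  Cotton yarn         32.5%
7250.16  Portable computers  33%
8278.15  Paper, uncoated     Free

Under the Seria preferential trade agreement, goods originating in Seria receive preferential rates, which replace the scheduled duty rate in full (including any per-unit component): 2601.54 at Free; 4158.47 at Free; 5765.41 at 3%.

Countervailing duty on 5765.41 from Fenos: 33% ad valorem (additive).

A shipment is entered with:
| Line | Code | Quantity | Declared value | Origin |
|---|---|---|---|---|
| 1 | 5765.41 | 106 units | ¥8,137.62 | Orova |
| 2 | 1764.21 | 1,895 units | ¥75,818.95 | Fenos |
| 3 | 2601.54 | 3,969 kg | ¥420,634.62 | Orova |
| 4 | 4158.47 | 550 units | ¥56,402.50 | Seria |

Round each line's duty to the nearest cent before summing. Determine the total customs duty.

Line 1 (5765.41, Orova, 106 units, ¥8,137.62):
Base rate for 5765.41 is 7% + ¥0.94/unit.
5765.41 has an FTA preferential rate, but origin Orova is not Seria; base rate stands.
The additional-duty order on 5765.41 targets Fenos, not Orova; it does not apply.
Duty = ¥8,137.62 × 7% + 106 × ¥0.94 = ¥669.27.
Line 2 (1764.21, Fenos, 1,895 units, ¥75,818.95):
Base rate for 1764.21 is ¥6.06/unit.
Duty = 1,895 × ¥6.06 = ¥11,483.70.
Line 3 (2601.54, Orova, 3,969 kg, ¥420,634.62):
Base rate for 2601.54 is ¥3.25/kg.
2601.54 has an FTA preferential rate, but origin Orova is not Seria; base rate stands.
Duty = 3,969 × ¥3.25 = ¥12,899.25.
Line 4 (4158.47, Seria, 550 units, ¥56,402.50):
Base rate for 4158.47 is ¥4.33/unit.
Origin Seria qualifies under the Zoray–Seria agreement and 4158.47 is covered: preferential rate Free applies instead.
Duty = ¥56,402.50 × 0% = ¥0.00.
Total = ¥669.27 + ¥11,483.70 + ¥12,899.25 + ¥0.00 = ¥25,052.22.

¥25,052.22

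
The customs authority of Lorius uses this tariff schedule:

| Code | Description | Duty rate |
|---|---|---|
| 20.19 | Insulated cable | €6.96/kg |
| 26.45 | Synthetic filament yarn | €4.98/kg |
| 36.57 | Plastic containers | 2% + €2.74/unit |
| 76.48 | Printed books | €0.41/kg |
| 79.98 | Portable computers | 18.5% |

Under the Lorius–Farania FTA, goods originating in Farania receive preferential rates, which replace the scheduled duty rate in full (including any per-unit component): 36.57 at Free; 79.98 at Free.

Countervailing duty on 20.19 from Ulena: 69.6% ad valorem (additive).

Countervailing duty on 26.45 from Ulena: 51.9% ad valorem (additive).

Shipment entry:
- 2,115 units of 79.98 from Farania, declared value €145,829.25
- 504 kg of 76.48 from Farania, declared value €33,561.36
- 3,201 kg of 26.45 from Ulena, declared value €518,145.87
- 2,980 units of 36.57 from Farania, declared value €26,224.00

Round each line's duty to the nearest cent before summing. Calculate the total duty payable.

€285,065.33

Line 1 (79.98, Farania, 2,115 units, €145,829.25):
Base rate for 79.98 is 18.5%.
Origin Farania qualifies under the Lorius–Farania agreement and 79.98 is covered: preferential rate Free applies instead.
Duty = €145,829.25 × 0% = €0.00.
Line 2 (76.48, Farania, 504 kg, €33,561.36):
Base rate for 76.48 is €0.41/kg.
Origin Farania is the FTA partner but 76.48 is not on the preference list; base rate stands.
Duty = 504 × €0.41 = €206.64.
Line 3 (26.45, Ulena, 3,201 kg, €518,145.87):
Base rate for 26.45 is €4.98/kg.
Additional duty on 26.45 from Ulena: +51.9% ad valorem. Applied ad valorem rate = 51.9%.
Duty = €518,145.87 × 51.9% + 3,201 × €4.98 = €284,858.69.
Line 4 (36.57, Farania, 2,980 units, €26,224.00):
Base rate for 36.57 is 2% + €2.74/unit.
Origin Farania qualifies under the Lorius–Farania agreement and 36.57 is covered: preferential rate Free applies instead.
Duty = €26,224.00 × 0% = €0.00.
Total = €0.00 + €206.64 + €284,858.69 + €0.00 = €285,065.33.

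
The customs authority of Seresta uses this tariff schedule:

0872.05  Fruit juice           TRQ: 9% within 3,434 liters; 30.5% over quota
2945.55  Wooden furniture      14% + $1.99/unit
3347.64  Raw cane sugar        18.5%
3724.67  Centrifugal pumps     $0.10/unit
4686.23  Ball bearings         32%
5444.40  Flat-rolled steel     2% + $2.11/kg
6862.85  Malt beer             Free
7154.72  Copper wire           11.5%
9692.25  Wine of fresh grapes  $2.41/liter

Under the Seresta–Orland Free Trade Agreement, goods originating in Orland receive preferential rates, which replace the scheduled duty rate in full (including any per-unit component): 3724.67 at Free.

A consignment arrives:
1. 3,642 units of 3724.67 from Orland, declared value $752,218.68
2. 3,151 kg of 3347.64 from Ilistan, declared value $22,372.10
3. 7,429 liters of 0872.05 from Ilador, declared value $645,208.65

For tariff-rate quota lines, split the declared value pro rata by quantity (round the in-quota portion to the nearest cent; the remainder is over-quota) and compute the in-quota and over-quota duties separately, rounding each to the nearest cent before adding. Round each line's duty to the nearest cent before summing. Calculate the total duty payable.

$136,805.25

Line 1 (3724.67, Orland, 3,642 units, $752,218.68):
Base rate for 3724.67 is $0.10/unit.
Origin Orland qualifies under the Seresta–Orland agreement and 3724.67 is covered: preferential rate Free applies instead.
Duty = $752,218.68 × 0% = $0.00.
Line 2 (3347.64, Ilistan, 3,151 kg, $22,372.10):
Base rate for 3347.64 is 18.5%.
Duty = $22,372.10 × 18.5% = $4,138.84.
Line 3 (0872.05, Ilador, 7,429 liters, $645,208.65):
Code 0872.05 is under a tariff-rate quota (threshold 3,434 liters). In-quota: 3,434 liters at 9%; over-quota: 3,995 liters at 30.5%.
Pro-rata value split: in-quota = $645,208.65 × 3,434/7,429 = $298,242.90; over-quota = $645,208.65 − $298,242.90 = $346,965.75.
In-quota duty = $298,242.90 × 9% = $26,841.86. Over-quota duty = $346,965.75 × 30.5% = $105,824.55.
Line duty = $26,841.86 + $105,824.55 = $132,666.41.
Total = $0.00 + $4,138.84 + $132,666.41 = $136,805.25.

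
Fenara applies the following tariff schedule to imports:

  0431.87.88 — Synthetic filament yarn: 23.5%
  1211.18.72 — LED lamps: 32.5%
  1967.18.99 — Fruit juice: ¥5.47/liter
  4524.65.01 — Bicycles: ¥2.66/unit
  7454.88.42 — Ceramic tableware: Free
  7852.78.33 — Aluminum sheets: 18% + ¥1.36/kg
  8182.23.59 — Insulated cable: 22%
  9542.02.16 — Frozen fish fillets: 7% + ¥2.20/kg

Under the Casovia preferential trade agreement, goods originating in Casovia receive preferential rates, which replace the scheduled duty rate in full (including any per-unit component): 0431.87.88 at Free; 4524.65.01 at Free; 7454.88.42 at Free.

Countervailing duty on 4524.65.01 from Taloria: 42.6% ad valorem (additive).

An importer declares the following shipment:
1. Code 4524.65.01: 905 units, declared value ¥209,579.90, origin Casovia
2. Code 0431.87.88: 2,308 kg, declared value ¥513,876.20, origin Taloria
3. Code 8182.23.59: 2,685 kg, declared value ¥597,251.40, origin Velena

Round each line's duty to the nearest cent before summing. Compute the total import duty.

¥252,156.22

Line 1 (4524.65.01, Casovia, 905 units, ¥209,579.90):
Base rate for 4524.65.01 is ¥2.66/unit.
Origin Casovia qualifies under the Fenara–Casovia agreement and 4524.65.01 is covered: preferential rate Free applies instead.
The additional-duty order on 4524.65.01 targets Taloria, not Casovia; it does not apply.
Duty = ¥209,579.90 × 0% = ¥0.00.
Line 2 (0431.87.88, Taloria, 2,308 kg, ¥513,876.20):
Base rate for 0431.87.88 is 23.5%.
0431.87.88 has an FTA preferential rate, but origin Taloria is not Casovia; base rate stands.
Duty = ¥513,876.20 × 23.5% = ¥120,760.91.
Line 3 (8182.23.59, Velena, 2,685 kg, ¥597,251.40):
Base rate for 8182.23.59 is 22%.
Duty = ¥597,251.40 × 22% = ¥131,395.31.
Total = ¥0.00 + ¥120,760.91 + ¥131,395.31 = ¥252,156.22.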